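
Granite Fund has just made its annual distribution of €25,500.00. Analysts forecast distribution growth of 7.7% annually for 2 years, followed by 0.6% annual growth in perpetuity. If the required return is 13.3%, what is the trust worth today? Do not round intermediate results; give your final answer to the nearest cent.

€229799.32

D_1 = 27463.50000
D_2 = 29578.18950
Terminal value at year 2: TV = D_2×(1+g_2)/(r−g_2) = 29755.65864/0.127 = 234296.52470
P_0 = D_1/(1+r)^1 + D_2/(1+r)^2 + TV/(1+r)^2
    = 24239.62930 + 23041.55407 + 182518.13695 = 229799.32032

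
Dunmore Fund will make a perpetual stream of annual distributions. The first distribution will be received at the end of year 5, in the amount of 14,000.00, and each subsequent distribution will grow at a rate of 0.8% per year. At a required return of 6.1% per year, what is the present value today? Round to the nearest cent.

Value at end of year 4: C₁ / (r − g) = 14,000.00 / (0.061 − 0.008) = 264,150.9434
Discount to today: PV = 264,150.9434 / (1 + 0.061)^4 = 264,150.9434 / 1.267248 = 208,444.59

208444.59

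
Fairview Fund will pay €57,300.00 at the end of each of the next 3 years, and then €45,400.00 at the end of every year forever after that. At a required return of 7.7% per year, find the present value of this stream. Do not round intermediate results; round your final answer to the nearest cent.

PV of 3-year annuity: €57,300.00 × [1 − (1+0.077)^−3] / 0.077 = 148470.67589
Perpetuity value at year 3: €45,400.00 / 0.077 = 589610.38961
PV of perpetuity: 589610.38961 / (1+0.077)^3 = 471973.93786
Total PV = 148470.67589 + 471973.93786 = 620444.61375

€620444.61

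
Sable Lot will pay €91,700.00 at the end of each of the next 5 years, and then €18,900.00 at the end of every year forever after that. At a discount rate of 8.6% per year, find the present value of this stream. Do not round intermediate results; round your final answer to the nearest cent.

PV of 5-year annuity: €91,700.00 × [1 − (1+0.086)^−5] / 0.086 = 360413.89093
Perpetuity value at year 5: €18,900.00 / 0.086 = 219767.44186
PV of perpetuity: 219767.44186 / (1+0.086)^5 = 145483.66281
Total PV = 360413.89093 + 145483.66281 = 505897.55375

€505897.55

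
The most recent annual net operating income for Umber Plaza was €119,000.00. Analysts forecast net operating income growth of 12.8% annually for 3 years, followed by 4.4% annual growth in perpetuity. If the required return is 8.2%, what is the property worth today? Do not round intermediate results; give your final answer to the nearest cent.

€4092551.92

D_1 = 134232.00000
D_2 = 151413.69600
D_3 = 170794.64909
Terminal value at year 3: TV = D_3×(1+g_2)/(r−g_2) = 178309.61365/0.038 = 4692358.25389
P_0 = D_1/(1+r)^1 + D_2/(1+r)^2 + D_3/(1+r)^3 + TV/(1+r)^3
    = 124059.14972 + 129333.38344 + 134831.84522 + 3704327.53704 = 4092551.91542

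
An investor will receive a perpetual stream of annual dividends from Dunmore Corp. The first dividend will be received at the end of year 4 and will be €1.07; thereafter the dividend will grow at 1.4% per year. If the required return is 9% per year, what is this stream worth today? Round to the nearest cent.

Value at end of year 3: C₁ / (r − g) = €1.07 / (0.09 − 0.014) = €14.0789
Discount to today: PV = €14.0789 / (1 + 0.09)^3 = €14.0789 / 1.295029 = €10.87

€10.87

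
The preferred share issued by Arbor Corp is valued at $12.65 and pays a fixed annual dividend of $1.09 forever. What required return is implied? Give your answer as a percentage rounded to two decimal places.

8.62%

P = C/r ⇒ r = C/P = $1.09/$12.65 = 0.086166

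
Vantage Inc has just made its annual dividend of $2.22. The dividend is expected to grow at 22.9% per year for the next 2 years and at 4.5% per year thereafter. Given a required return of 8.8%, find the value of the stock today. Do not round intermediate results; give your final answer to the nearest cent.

$74.18

D_1 = 2.72838
D_2 = 3.35318
Terminal value at year 2: TV = D_2×(1+g_2)/(r−g_2) = 3.50407/0.043 = 81.49005
P_0 = D_1/(1+r)^1 + D_2/(1+r)^2 + TV/(1+r)^2
    = 2.50770 + 2.83269 + 68.84094 = 74.18133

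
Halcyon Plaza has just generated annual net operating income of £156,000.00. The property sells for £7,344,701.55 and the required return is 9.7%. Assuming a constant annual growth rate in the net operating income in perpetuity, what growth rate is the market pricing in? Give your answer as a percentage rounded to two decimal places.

P = D₀(1+g)/(r−g) ⇒ P(r−g) = D₀(1+g) ⇒ g(P+D₀) = P·r − D₀
g = (P·r − D₀)/(P + D₀) = (£7,344,701.55×0.097 − £156,000.00) / (£7,344,701.55 + £156,000.00) = 0.074185

7.42%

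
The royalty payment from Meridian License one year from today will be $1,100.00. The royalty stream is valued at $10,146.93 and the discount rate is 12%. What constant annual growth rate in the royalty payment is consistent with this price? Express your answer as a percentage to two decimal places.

1.16%

P = D₁/(r−g) ⇒ g = r − D₁/P = 0.12 − $1,100.00/$10,146.93 = 0.011593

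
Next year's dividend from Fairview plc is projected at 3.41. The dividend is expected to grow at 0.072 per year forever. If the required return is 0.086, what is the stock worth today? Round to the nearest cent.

Growing perpetuity: P = D₁ / (r − g) = 3.4100 / (0.086 − 0.072) = 243.57

243.57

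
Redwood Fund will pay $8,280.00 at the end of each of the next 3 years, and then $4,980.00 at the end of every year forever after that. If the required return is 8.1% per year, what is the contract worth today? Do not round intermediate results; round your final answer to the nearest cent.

$69970.58

PV of 3-year annuity: $8,280.00 × [1 − (1+0.081)^−3] / 0.081 = 21299.91885
Perpetuity value at year 3: $4,980.00 / 0.081 = 61481.48148
PV of perpetuity: 61481.48148 / (1+0.081)^3 = 48670.66073
Total PV = 21299.91885 + 48670.66073 = 69970.57957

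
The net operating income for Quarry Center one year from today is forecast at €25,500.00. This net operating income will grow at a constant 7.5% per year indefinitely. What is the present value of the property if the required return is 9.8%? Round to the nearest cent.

€1108695.65

Growing perpetuity: P = D₁ / (r − g) = €25,500.0000 / (0.098 − 0.075) = €1,108,695.65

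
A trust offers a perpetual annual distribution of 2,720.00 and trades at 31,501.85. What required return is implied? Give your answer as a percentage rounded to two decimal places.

8.63%

P = C/r ⇒ r = C/P = 2,720.00/31,501.85 = 0.086344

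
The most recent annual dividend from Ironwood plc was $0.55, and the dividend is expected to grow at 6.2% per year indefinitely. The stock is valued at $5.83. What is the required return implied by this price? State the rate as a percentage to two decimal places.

16.22%

D₁ = $0.55 × 1.062 = $0.5841
P = D₁/(r − g) ⇒ r = D₁/P + g = $0.5841/$5.83 + 0.062 = 0.100189 + 0.062 = 0.162189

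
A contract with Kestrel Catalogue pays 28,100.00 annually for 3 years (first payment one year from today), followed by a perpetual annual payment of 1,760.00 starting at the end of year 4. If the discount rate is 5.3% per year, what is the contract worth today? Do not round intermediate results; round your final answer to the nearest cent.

104536.57

PV of 3-year annuity: 28,100.00 × [1 − (1+0.053)^−3] / 0.053 = 76095.12551
Perpetuity value at year 3: 1,760.00 / 0.053 = 33207.54717
PV of perpetuity: 33207.54717 / (1+0.053)^3 = 28441.44678
Total PV = 76095.12551 + 28441.44678 = 104536.57229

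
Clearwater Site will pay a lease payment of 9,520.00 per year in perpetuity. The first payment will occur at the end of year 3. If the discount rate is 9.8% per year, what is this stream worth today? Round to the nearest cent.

Value at end of year 2: C / r = 9,520.00 / 0.098 = 97,142.8571
Discount to today: PV = 97,142.8571 / (1 + 0.098)^2 = 97,142.8571 / 1.205604 = 80,576.09

80576.09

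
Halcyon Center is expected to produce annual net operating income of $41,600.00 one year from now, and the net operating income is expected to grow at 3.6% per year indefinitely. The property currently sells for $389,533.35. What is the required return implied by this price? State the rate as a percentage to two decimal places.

P = D₁/(r − g) ⇒ r = D₁/P + g = $41,600.0000/$389,533.35 + 0.036 = 0.106794 + 0.036 = 0.142794

14.28%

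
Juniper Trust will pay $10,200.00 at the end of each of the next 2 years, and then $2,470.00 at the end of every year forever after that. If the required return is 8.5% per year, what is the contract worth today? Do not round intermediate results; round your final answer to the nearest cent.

PV of 2-year annuity: $10,200.00 × [1 − (1+0.085)^−2] / 0.085 = 18065.36558
Perpetuity value at year 2: $2,470.00 / 0.085 = 29058.82353
PV of perpetuity: 29058.82353 / (1+0.085)^2 = 24684.17128
Total PV = 18065.36558 + 24684.17128 = 42749.53686

$42749.54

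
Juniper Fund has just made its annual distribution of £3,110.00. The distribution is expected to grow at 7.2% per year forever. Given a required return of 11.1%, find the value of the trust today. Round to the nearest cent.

£85485.13

D₁ = D₀ × (1 + g) = £3,110.00 × 1.072 = £3,333.9200
Growing perpetuity: P = D₁ / (r − g) = £3,333.9200 / (0.111 − 0.072) = £85,485.13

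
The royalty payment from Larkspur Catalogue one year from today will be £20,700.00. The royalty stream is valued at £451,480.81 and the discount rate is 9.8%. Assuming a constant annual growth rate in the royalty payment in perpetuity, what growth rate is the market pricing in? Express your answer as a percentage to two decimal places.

P = D₁/(r−g) ⇒ g = r − D₁/P = 0.098 − £20,700.00/£451,480.81 = 0.052151

5.22%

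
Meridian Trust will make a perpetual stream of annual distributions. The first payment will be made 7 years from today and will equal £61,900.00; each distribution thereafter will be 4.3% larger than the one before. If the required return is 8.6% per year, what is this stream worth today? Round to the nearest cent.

Value at end of year 6: C₁ / (r − g) = £61,900.00 / (0.086 − 0.043) = £1,439,534.8837
Discount to today: PV = £1,439,534.8837 / (1 + 0.086)^6 = £1,439,534.8837 / 1.640510 = £877,492.15

£877492.15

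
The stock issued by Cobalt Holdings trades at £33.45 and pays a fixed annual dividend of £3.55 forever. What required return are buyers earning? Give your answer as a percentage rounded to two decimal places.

P = C/r ⇒ r = C/P = £3.55/£33.45 = 0.106129

10.61%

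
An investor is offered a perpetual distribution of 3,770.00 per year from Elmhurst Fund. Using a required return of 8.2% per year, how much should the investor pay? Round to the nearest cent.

45975.61

Level perpetuity: PV = C / r = 3,770.00 / 0.082 = 45,975.61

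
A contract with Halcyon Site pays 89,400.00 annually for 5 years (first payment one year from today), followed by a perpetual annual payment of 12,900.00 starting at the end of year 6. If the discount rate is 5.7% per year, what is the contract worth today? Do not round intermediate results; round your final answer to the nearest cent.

551208.66

PV of 5-year annuity: 89,400.00 × [1 − (1+0.057)^−5] / 0.057 = 379678.72596
Perpetuity value at year 5: 12,900.00 / 0.057 = 226315.78947
PV of perpetuity: 226315.78947 / (1+0.057)^5 = 171529.93304
Total PV = 379678.72596 + 171529.93304 = 551208.65900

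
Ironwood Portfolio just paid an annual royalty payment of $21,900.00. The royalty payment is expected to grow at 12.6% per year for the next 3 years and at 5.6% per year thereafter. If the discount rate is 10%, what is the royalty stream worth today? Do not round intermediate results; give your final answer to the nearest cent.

D_1 = 24659.40000
D_2 = 27766.48440
D_3 = 31265.06143
Terminal value at year 3: TV = D_3×(1+g_2)/(r−g_2) = 33015.90487/0.044 = 750361.47443
P_0 = D_1/(1+r)^1 + D_2/(1+r)^2 + D_3/(1+r)^3 + TV/(1+r)^3
    = 22417.63636 + 22947.50777 + 23489.90341 + 563757.68176 = 632612.72930

$632612.73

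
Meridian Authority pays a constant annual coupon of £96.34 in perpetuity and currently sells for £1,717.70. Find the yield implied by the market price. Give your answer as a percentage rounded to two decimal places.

5.61%

P = C/r ⇒ r = C/P = £96.34/£1,717.70 = 0.056087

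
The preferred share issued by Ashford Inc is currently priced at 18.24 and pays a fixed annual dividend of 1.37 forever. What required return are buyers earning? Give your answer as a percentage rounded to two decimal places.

P = C/r ⇒ r = C/P = 1.37/18.24 = 0.075110

7.51%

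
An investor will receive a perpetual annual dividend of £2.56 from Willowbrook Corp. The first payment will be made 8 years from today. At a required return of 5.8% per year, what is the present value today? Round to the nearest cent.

£29.74

Value at end of year 7: C / r = £2.56 / 0.058 = £44.1379
Discount to today: PV = £44.1379 / (1 + 0.058)^7 = £44.1379 / 1.483883 = £29.74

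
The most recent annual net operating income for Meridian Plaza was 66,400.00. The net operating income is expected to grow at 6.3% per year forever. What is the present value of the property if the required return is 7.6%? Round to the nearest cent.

D₁ = D₀ × (1 + g) = 66,400.00 × 1.063 = 70,583.2000
Growing perpetuity: P = D₁ / (r − g) = 70,583.2000 / (0.076 − 0.063) = 5,429,476.92

5429476.92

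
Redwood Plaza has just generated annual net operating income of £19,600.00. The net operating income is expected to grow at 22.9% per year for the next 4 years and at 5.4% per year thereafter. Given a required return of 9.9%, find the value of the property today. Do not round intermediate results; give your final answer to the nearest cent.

D_1 = 24088.40000
D_2 = 29604.64360
D_3 = 36384.10698
D_4 = 44716.06748
Terminal value at year 4: TV = D_4×(1+g_2)/(r−g_2) = 47130.73513/0.045 = 1047349.66951
P_0 = D_1/(1+r)^1 + D_2/(1+r)^2 + D_3/(1+r)^3 + D_4/(1+r)^4 + TV/(1+r)^4
    = 21918.47134 + 24511.19315 + 27410.60635 + 30652.98927 + 717961.12650 = 822454.38662

£822454.39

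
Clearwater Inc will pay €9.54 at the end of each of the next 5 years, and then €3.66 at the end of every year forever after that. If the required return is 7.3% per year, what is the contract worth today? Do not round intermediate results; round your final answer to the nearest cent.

PV of 5-year annuity: €9.54 × [1 − (1+0.073)^−5] / 0.073 = 38.80368
Perpetuity value at year 5: €3.66 / 0.073 = 50.13699
PV of perpetuity: 50.13699 / (1+0.073)^5 = 35.25004
Total PV = 38.80368 + 35.25004 = 74.05372

€74.05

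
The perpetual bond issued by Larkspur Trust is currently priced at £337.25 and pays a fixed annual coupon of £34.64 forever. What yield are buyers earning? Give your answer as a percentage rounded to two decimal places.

P = C/r ⇒ r = C/P = £34.64/£337.25 = 0.102713

10.27%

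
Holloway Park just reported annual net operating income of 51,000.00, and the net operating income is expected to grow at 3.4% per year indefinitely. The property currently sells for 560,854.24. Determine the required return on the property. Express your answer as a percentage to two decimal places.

12.80%

D₁ = 51,000.00 × 1.034 = 52,734.0000
P = D₁/(r − g) ⇒ r = D₁/P + g = 52,734.0000/560,854.24 + 0.034 = 0.094024 + 0.034 = 0.128024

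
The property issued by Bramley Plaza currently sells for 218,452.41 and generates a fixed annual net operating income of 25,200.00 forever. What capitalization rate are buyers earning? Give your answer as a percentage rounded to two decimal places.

P = C/r ⇒ r = C/P = 25,200.00/218,452.41 = 0.115357

11.54%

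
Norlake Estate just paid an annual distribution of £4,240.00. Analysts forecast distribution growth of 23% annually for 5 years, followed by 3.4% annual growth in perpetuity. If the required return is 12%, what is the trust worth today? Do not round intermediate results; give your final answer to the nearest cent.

D_1 = 5215.20000
D_2 = 6414.69600
D_3 = 7890.07608
D_4 = 9704.79358
D_5 = 11936.89610
Terminal value at year 5: TV = D_5×(1+g_2)/(r−g_2) = 12342.75057/0.086 = 143520.35545
P_0 = D_1/(1+r)^1 + D_2/(1+r)^2 + D_3/(1+r)^3 + D_4/(1+r)^4 + D_5/(1+r)^5 + TV/(1+r)^5
    = 4656.42857 + 5113.75638 + 5616.00031 + 6167.57177 + 6773.31542 + 81437.30403 = 109764.37647

£109764.38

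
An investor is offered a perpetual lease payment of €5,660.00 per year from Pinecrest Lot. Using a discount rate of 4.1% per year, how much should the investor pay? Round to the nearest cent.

Level perpetuity: PV = C / r = €5,660.00 / 0.041 = €138,048.78

€138048.78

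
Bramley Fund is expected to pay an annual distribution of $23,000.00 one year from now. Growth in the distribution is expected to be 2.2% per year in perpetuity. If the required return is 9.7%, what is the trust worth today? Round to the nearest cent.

Growing perpetuity: P = D₁ / (r − g) = $23,000.0000 / (0.097 − 0.022) = $306,666.67

$306666.67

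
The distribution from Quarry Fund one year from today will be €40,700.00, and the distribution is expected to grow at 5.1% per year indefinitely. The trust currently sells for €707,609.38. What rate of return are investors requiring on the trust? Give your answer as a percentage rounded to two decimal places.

10.85%

P = D₁/(r − g) ⇒ r = D₁/P + g = €40,700.0000/€707,609.38 + 0.051 = 0.057518 + 0.051 = 0.108518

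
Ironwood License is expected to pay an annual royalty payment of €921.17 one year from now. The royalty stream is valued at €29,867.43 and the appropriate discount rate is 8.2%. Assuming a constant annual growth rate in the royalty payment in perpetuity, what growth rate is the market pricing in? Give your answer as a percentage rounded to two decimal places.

5.12%

P = D₁/(r−g) ⇒ g = r − D₁/P = 0.082 − €921.17/€29,867.43 = 0.051158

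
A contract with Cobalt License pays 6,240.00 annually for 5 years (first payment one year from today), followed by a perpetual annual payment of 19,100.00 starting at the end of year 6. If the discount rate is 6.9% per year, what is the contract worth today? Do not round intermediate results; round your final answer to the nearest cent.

223941.57

PV of 5-year annuity: 6,240.00 × [1 − (1+0.069)^−5] / 0.069 = 25653.88327
Perpetuity value at year 5: 19,100.00 / 0.069 = 276811.59420
PV of perpetuity: 276811.59420 / (1+0.069)^5 = 198287.68867
Total PV = 25653.88327 + 198287.68867 = 223941.57194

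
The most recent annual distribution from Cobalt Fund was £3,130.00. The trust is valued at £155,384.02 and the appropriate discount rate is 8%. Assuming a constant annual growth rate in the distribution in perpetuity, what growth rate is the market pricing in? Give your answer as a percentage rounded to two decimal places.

5.87%

P = D₀(1+g)/(r−g) ⇒ P(r−g) = D₀(1+g) ⇒ g(P+D₀) = P·r − D₀
g = (P·r − D₀)/(P + D₀) = (£155,384.02×0.08 − £3,130.00) / (£155,384.02 + £3,130.00) = 0.058674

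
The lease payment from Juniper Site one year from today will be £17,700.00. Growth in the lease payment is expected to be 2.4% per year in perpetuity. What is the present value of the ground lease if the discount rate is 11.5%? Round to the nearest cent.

Growing perpetuity: P = D₁ / (r − g) = £17,700.0000 / (0.115 − 0.024) = £194,505.49

£194505.49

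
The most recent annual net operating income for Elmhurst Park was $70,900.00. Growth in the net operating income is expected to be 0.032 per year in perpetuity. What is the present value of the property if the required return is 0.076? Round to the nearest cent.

D₁ = D₀ × (1 + g) = $70,900.00 × 1.032 = $73,168.8000
Growing perpetuity: P = D₁ / (r − g) = $73,168.8000 / (0.076 − 0.032) = $1,662,927.27

$1662927.27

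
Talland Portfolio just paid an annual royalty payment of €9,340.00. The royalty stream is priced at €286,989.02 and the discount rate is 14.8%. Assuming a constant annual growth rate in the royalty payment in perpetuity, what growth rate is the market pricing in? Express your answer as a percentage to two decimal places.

11.18%

P = D₀(1+g)/(r−g) ⇒ P(r−g) = D₀(1+g) ⇒ g(P+D₀) = P·r − D₀
g = (P·r − D₀)/(P + D₀) = (€286,989.02×0.148 − €9,340.00) / (€286,989.02 + €9,340.00) = 0.111816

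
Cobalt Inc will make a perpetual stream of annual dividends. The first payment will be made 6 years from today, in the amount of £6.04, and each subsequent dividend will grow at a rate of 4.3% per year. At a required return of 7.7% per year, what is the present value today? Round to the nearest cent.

£122.60

Value at end of year 5: C₁ / (r − g) = £6.04 / (0.077 − 0.043) = £177.6471
Discount to today: PV = £177.6471 / (1 + 0.077)^5 = £177.6471 / 1.449034 = £122.60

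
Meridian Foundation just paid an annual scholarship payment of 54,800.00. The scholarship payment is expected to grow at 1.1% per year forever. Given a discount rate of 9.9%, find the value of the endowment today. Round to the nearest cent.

D₁ = D₀ × (1 + g) = 54,800.00 × 1.011 = 55,402.8000
Growing perpetuity: P = D₁ / (r − g) = 55,402.8000 / (0.099 − 0.011) = 629,577.27

629577.27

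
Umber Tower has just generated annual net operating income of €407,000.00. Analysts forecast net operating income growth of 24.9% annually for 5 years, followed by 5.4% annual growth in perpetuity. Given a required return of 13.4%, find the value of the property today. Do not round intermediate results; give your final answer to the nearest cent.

€11435901.00

D_1 = 508343.00000
D_2 = 634920.40700
D_3 = 793015.58834
D_4 = 990476.46984
D_5 = 1237105.11083
Terminal value at year 5: TV = D_5×(1+g_2)/(r−g_2) = 1303908.78682/0.08 = 16298859.83519
P_0 = D_1/(1+r)^1 + D_2/(1+r)^2 + D_3/(1+r)^3 + D_4/(1+r)^4 + D_5/(1+r)^5 + TV/(1+r)^5
    = 448274.25044 + 493734.16120 + 543804.20400 + 598951.89665 + 659692.16835 + 8691444.31806 = 11435900.99871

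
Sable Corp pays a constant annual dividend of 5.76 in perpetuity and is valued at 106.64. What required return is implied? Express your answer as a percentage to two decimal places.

P = C/r ⇒ r = C/P = 5.76/106.64 = 0.054014

5.40%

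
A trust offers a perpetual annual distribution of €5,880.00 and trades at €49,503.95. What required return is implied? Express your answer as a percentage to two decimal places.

P = C/r ⇒ r = C/P = €5,880.00/€49,503.95 = 0.118778

11.88%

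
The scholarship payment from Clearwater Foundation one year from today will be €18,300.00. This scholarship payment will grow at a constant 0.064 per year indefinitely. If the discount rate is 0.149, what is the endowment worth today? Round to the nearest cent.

€215294.12

Growing perpetuity: P = D₁ / (r − g) = €18,300.0000 / (0.149 − 0.064) = €215,294.12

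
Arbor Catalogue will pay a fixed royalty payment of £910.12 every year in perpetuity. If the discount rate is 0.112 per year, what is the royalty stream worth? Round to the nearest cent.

£8126.07

Level perpetuity: PV = C / r = £910.12 / 0.112 = £8,126.07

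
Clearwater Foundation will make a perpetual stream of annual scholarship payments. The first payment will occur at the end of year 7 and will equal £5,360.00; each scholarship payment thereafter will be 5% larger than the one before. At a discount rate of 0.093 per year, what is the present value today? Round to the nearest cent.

Value at end of year 6: C₁ / (r − g) = £5,360.00 / (0.093 − 0.05) = £124,651.1628
Discount to today: PV = £124,651.1628 / (1 + 0.093)^6 = £124,651.1628 / 1.704987 = £73,109.76

£73109.76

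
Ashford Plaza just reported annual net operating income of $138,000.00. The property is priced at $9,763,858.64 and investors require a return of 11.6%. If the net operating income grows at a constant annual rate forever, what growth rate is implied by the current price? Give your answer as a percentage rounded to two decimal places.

P = D₀(1+g)/(r−g) ⇒ P(r−g) = D₀(1+g) ⇒ g(P+D₀) = P·r − D₀
g = (P·r − D₀)/(P + D₀) = ($9,763,858.64×0.116 − $138,000.00) / ($9,763,858.64 + $138,000.00) = 0.100447

10.04%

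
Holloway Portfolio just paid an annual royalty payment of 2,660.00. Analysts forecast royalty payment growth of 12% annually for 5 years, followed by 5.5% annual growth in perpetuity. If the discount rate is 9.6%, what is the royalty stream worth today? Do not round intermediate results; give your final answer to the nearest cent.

90475.60

D_1 = 2979.20000
D_2 = 3336.70400
D_3 = 3737.10848
D_4 = 4185.56150
D_5 = 4687.82888
Terminal value at year 5: TV = D_5×(1+g_2)/(r−g_2) = 4945.65947/0.041 = 120625.84062
P_0 = D_1/(1+r)^1 + D_2/(1+r)^2 + D_3/(1+r)^3 + D_4/(1+r)^4 + D_5/(1+r)^5 + TV/(1+r)^5
    = 2718.24818 + 2777.77186 + 2838.59898 + 2900.75808 + 2964.27833 + 76275.94241 = 90475.59783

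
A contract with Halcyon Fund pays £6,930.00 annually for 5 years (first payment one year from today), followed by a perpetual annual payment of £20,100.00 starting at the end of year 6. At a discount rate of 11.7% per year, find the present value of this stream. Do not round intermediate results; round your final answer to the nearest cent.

£123965.01

PV of 5-year annuity: £6,930.00 × [1 − (1+0.117)^−5] / 0.117 = 25167.87804
Perpetuity value at year 5: £20,100.00 / 0.117 = 171794.87179
PV of perpetuity: 171794.87179 / (1+0.117)^5 = 98797.13030
Total PV = 25167.87804 + 98797.13030 = 123965.00834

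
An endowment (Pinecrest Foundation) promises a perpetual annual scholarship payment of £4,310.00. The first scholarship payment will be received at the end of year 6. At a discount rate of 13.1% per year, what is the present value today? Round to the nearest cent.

£17778.41

Value at end of year 5: C / r = £4,310.00 / 0.131 = £32,900.7634
Discount to today: PV = £32,900.7634 / (1 + 0.131)^5 = £32,900.7634 / 1.850602 = £17,778.41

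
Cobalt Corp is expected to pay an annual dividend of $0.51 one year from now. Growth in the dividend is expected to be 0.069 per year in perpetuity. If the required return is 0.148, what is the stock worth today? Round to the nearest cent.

Growing perpetuity: P = D₁ / (r − g) = $0.5100 / (0.148 − 0.069) = $6.46

$6.46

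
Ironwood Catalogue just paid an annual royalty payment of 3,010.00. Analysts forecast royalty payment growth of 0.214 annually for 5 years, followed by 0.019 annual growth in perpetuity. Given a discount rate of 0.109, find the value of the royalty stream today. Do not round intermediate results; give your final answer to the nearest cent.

73475.75

D_1 = 3654.14000
D_2 = 4436.12596
D_3 = 5385.45692
D_4 = 6537.94470
D_5 = 7937.06486
Terminal value at year 5: TV = D_5×(1+g_2)/(r−g_2) = 8087.86909/0.09 = 89865.21214
P_0 = D_1/(1+r)^1 + D_2/(1+r)^2 + D_3/(1+r)^3 + D_4/(1+r)^4 + D_5/(1+r)^5 + TV/(1+r)^5
    = 3294.98647 + 3606.95544 + 3948.46159 + 4322.30150 + 4731.53654 + 53571.50818 = 73475.74973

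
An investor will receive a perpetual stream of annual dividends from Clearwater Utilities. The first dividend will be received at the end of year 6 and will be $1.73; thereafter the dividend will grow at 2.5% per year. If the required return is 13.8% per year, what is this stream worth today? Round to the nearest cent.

$8.02

Value at end of year 5: C₁ / (r − g) = $1.73 / (0.138 − 0.025) = $15.3097
Discount to today: PV = $15.3097 / (1 + 0.138)^5 = $15.3097 / 1.908584 = $8.02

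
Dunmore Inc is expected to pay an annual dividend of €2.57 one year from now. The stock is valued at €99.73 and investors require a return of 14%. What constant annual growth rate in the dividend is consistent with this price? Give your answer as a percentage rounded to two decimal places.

P = D₁/(r−g) ⇒ g = r − D₁/P = 0.14 − €2.57/€99.73 = 0.114230

11.42%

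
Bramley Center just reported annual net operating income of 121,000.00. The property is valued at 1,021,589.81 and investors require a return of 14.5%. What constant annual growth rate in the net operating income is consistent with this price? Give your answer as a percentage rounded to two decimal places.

2.37%

P = D₀(1+g)/(r−g) ⇒ P(r−g) = D₀(1+g) ⇒ g(P+D₀) = P·r − D₀
g = (P·r − D₀)/(P + D₀) = (1,021,589.81×0.145 − 121,000.00) / (1,021,589.81 + 121,000.00) = 0.023745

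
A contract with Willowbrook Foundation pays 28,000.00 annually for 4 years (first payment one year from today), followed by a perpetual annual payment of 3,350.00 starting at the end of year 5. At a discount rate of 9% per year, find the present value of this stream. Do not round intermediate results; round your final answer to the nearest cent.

117081.32

PV of 4-year annuity: 28,000.00 × [1 − (1+0.09)^−4] / 0.09 = 90712.15656
Perpetuity value at year 4: 3,350.00 / 0.09 = 37222.22222
PV of perpetuity: 37222.22222 / (1+0.09)^4 = 26369.16063
Total PV = 90712.15656 + 26369.16063 = 117081.31719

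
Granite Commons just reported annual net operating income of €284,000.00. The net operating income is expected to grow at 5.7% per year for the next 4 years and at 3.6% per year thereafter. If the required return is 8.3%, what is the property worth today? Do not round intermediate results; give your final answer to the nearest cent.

€6749672.06

D_1 = 300188.00000
D_2 = 317298.71600
D_3 = 335384.74281
D_4 = 354501.67315
Terminal value at year 4: TV = D_4×(1+g_2)/(r−g_2) = 367263.73339/0.047 = 7814121.98693
P_0 = D_1/(1+r)^1 + D_2/(1+r)^2 + D_3/(1+r)^3 + D_4/(1+r)^4 + TV/(1+r)^4
    = 277181.90212 + 270527.48896 + 264032.83087 + 257694.09255 + 5680235.74212 = 6749672.05662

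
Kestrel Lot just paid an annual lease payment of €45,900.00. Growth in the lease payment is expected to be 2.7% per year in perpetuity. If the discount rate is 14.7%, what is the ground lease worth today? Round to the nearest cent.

D₁ = D₀ × (1 + g) = €45,900.00 × 1.027 = €47,139.3000
Growing perpetuity: P = D₁ / (r − g) = €47,139.3000 / (0.147 − 0.027) = €392,827.50

€392827.50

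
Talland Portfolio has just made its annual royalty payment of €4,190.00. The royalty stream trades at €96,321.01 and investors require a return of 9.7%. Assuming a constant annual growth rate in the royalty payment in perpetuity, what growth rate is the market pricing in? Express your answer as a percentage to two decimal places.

5.13%

P = D₀(1+g)/(r−g) ⇒ P(r−g) = D₀(1+g) ⇒ g(P+D₀) = P·r − D₀
g = (P·r − D₀)/(P + D₀) = (€96,321.01×0.097 − €4,190.00) / (€96,321.01 + €4,190.00) = 0.051269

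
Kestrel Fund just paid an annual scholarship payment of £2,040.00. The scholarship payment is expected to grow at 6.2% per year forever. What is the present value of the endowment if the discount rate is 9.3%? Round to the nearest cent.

£69886.45

D₁ = D₀ × (1 + g) = £2,040.00 × 1.062 = £2,166.4800
Growing perpetuity: P = D₁ / (r − g) = £2,166.4800 / (0.093 − 0.062) = £69,886.45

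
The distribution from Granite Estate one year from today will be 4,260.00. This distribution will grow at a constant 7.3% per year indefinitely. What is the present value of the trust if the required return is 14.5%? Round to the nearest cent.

59166.67

Growing perpetuity: P = D₁ / (r − g) = 4,260.0000 / (0.145 − 0.073) = 59,166.67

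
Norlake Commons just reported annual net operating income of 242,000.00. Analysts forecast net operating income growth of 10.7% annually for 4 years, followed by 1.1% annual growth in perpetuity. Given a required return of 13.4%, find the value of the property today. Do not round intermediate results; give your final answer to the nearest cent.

2718077.31

D_1 = 267894.00000
D_2 = 296558.65800
D_3 = 328290.43441
D_4 = 363417.51089
Terminal value at year 4: TV = D_4×(1+g_2)/(r−g_2) = 367415.10351/0.123 = 2987114.66266
P_0 = D_1/(1+r)^1 + D_2/(1+r)^2 + D_3/(1+r)^3 + D_4/(1+r)^4 + TV/(1+r)^4
    = 236238.09524 + 230613.37868 + 225122.58395 + 219762.52243 + 1806340.73316 = 2718077.31347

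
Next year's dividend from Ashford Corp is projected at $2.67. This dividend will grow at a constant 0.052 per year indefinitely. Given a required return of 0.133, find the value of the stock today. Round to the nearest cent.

$32.96

Growing perpetuity: P = D₁ / (r − g) = $2.6700 / (0.133 − 0.052) = $32.96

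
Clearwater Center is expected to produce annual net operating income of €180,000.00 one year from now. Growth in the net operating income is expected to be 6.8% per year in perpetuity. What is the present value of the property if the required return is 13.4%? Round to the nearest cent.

Growing perpetuity: P = D₁ / (r − g) = €180,000.0000 / (0.134 − 0.068) = €2,727,272.73

€2727272.73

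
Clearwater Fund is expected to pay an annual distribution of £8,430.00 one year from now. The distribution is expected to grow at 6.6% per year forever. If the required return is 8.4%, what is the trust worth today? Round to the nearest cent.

Growing perpetuity: P = D₁ / (r − g) = £8,430.0000 / (0.084 − 0.066) = £468,333.33

£468333.33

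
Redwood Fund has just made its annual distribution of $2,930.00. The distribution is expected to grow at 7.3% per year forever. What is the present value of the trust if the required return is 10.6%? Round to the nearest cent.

$95269.39

D₁ = D₀ × (1 + g) = $2,930.00 × 1.073 = $3,143.8900
Growing perpetuity: P = D₁ / (r − g) = $3,143.8900 / (0.106 − 0.073) = $95,269.39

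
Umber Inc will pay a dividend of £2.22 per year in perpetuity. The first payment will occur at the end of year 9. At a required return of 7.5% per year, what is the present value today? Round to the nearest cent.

Value at end of year 8: C / r = £2.22 / 0.075 = £29.6000
Discount to today: PV = £29.6000 / (1 + 0.075)^8 = £29.6000 / 1.783478 = £16.60

£16.60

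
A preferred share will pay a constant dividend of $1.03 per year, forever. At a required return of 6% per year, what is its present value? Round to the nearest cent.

Level perpetuity: PV = C / r = $1.03 / 0.06 = $17.17

$17.17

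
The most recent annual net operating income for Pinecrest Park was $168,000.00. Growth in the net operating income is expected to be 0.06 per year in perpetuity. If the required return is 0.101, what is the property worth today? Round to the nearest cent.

D₁ = D₀ × (1 + g) = $168,000.00 × 1.06 = $178,080.0000
Growing perpetuity: P = D₁ / (r − g) = $178,080.0000 / (0.101 − 0.06) = $4,343,414.63

$4343414.63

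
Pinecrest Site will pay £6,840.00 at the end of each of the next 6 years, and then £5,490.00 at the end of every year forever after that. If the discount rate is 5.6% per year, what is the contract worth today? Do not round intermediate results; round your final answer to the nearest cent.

PV of 6-year annuity: £6,840.00 × [1 − (1+0.056)^−6] / 0.056 = 34061.38481
Perpetuity value at year 6: £5,490.00 / 0.056 = 98035.71429
PV of perpetuity: 98035.71429 / (1+0.056)^6 = 70696.97122
Total PV = 34061.38481 + 70696.97122 = 104758.35602

£104758.36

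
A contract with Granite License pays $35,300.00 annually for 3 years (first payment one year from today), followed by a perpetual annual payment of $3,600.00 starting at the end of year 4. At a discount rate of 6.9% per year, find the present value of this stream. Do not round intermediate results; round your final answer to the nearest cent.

$135516.96

PV of 3-year annuity: $35,300.00 × [1 − (1+0.069)^−3] / 0.069 = 92807.87097
Perpetuity value at year 3: $3,600.00 / 0.069 = 52173.91304
PV of perpetuity: 52173.91304 / (1+0.069)^3 = 42709.08768
Total PV = 92807.87097 + 42709.08768 = 135516.95864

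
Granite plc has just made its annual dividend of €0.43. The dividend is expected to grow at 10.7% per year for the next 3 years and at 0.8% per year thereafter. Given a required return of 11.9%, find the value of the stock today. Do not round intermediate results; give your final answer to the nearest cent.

D_1 = 0.47601
D_2 = 0.52694
D_3 = 0.58333
Terminal value at year 3: TV = D_3×(1+g_2)/(r−g_2) = 0.58799/0.111 = 5.29723
P_0 = D_1/(1+r)^1 + D_2/(1+r)^2 + D_3/(1+r)^3 + TV/(1+r)^3
    = 0.42539 + 0.42083 + 0.41631 + 3.78058 = 5.04311

€5.04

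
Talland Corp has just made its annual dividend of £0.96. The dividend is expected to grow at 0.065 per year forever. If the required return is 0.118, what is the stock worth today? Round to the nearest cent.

D₁ = D₀ × (1 + g) = £0.96 × 1.065 = £1.0224
Growing perpetuity: P = D₁ / (r − g) = £1.0224 / (0.118 − 0.065) = £19.29

£19.29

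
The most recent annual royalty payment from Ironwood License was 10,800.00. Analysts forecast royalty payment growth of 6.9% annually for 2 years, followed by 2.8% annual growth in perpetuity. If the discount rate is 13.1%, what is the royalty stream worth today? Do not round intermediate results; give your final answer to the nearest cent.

D_1 = 11545.20000
D_2 = 12341.81880
Terminal value at year 2: TV = D_2×(1+g_2)/(r−g_2) = 12687.38973/0.103 = 123178.54103
P_0 = D_1/(1+r)^1 + D_2/(1+r)^2 + TV/(1+r)^2
    = 10207.95756 + 9648.37014 + 96296.35443 = 116152.68214

116152.68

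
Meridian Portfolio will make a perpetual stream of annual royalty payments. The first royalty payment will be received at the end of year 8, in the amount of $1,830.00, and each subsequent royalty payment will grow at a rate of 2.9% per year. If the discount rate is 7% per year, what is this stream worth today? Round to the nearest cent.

$27795.90

Value at end of year 7: C₁ / (r − g) = $1,830.00 / (0.07 − 0.029) = $44,634.1463
Discount to today: PV = $44,634.1463 / (1 + 0.07)^7 = $44,634.1463 / 1.605781 = $27,795.90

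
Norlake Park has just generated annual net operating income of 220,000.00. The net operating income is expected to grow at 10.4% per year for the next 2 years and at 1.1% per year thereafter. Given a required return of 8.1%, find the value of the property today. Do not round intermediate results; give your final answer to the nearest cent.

D_1 = 242880.00000
D_2 = 268139.52000
Terminal value at year 2: TV = D_2×(1+g_2)/(r−g_2) = 271089.05472/0.07 = 3872700.78171
P_0 = D_1/(1+r)^1 + D_2/(1+r)^2 + TV/(1+r)^2
    = 224680.85106 + 229461.29470 + 3314076.69922 = 3768218.84498

3768218.84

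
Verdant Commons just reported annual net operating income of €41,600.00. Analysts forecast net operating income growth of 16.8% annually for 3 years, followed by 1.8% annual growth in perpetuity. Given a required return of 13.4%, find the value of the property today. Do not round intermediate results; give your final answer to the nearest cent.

D_1 = 48588.80000
D_2 = 56751.71840
D_3 = 66286.00709
Terminal value at year 3: TV = D_3×(1+g_2)/(r−g_2) = 67479.15522/0.116 = 581716.85533
P_0 = D_1/(1+r)^1 + D_2/(1+r)^2 + D_3/(1+r)^3 + TV/(1+r)^3
    = 42847.26631 + 44131.92862 + 45455.10814 + 398907.75934 = 531342.06241

€531342.06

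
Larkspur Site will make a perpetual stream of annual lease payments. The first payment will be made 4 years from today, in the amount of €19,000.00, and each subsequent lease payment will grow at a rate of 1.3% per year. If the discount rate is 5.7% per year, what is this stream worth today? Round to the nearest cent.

€365658.74

Value at end of year 3: C₁ / (r − g) = €19,000.00 / (0.057 − 0.013) = €431,818.1818
Discount to today: PV = €431,818.1818 / (1 + 0.057)^3 = €431,818.1818 / 1.180932 = €365,658.74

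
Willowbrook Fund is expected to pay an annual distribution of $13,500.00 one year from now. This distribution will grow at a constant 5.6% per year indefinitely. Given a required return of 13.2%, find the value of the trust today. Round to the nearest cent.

Growing perpetuity: P = D₁ / (r − g) = $13,500.0000 / (0.132 − 0.056) = $177,631.58

$177631.58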